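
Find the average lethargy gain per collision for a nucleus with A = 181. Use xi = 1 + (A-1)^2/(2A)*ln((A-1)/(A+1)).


xi = 1 + (A-1)^2/(2A) * ln((A-1)/(A+1))
xi = 1 + (181-1)^2/(2*181) * ln((181-1)/(181 +1))
xi = 0.011009

0.011009


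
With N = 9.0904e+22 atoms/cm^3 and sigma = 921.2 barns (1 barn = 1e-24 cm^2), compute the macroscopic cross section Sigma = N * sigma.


Sigma = N * sigma_barns * 1e-24
Sigma = 9.0904e+22 * 921.2 * 1e-24
Sigma = 83.741 /cm

83.741


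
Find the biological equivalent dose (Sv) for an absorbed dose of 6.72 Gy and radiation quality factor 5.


H = D * Q
H = 6.72 * 5
H = 33.600 Sv

33.600


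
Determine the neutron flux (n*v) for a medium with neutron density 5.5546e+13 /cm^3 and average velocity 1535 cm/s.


phi = n * v
phi = 5.5546e+13 * 1535
phi = 8.5263e+16 /cm^2/s

8.5263e+16


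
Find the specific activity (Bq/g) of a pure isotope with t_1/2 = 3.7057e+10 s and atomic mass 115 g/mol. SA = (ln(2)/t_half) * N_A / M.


lambda = ln(2) / t_half = ln(2) / 3.7057e+10 = 1.870489e-11 /s
SA = lambda * N_A / M
SA = 1.870489e-11 * 6.022e23 / 115
SA = 9.7949e+10 Bq/g

9.7949e+10


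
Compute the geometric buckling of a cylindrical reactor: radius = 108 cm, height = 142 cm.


B^2 = (2.405/R)^2 + (pi/H)^2
B^2 = (2.405/108)^2 + (pi/142)^2
B^2 = 9.8535e-04 /cm^2

9.8535e-04


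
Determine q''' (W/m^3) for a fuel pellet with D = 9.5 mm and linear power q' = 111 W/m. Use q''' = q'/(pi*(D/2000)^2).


r = D / 2 / 1000 = 9.5 / 2 / 1000 = 0.00475 m
q''' = q' / (pi * r^2)
q''' = 111 / (pi * 0.00475^2)
q''' = 1.5660e+06 W/m^3

1.5660e+06


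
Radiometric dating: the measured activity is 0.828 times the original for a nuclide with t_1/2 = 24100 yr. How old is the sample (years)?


lambda = ln(2) / t_half = ln(2) / 24100 = 2.876129e-05 /yr
t = -ln(A/A0) / lambda
t = -ln(0.828) / 2.876129e-05
t = 6562.4 yr

6562.4


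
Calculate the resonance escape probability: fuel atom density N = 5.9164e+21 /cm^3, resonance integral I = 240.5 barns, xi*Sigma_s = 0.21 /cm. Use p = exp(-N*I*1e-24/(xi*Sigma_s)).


p = exp(-N * I * 1e-24 / (xi*Sigma_s))
p = exp(-5.9164e+21 * 240.5 * 1e-24 / 0.21)
p = 0.0011412

0.0011412


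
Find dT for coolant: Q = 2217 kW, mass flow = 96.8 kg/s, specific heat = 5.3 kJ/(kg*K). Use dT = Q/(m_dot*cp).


dT = Q / (m_dot * cp)
dT = 2217 / (96.8 * 5.3)
dT = 4.3213 C

4.3213


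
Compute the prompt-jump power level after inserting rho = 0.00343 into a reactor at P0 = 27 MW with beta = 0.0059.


P1/P0 = beta / (beta - rho)
P1/P0 = 0.0059 / (0.0059 - 0.00343) = 2.388664
P1 = 27 * 2.388664 = 64.494 MW

64.494


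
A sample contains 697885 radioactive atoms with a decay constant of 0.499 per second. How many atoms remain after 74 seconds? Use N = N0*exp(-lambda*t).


N = N0 * exp(-lambda * t)
N = 697885 * exp(-0.499 * 74)
N = 6.4125e-11

6.4125e-11


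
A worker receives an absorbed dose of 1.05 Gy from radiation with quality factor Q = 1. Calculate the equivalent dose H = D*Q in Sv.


H = D * Q
H = 1.05 * 1
H = 1.0500 Sv

1.0500


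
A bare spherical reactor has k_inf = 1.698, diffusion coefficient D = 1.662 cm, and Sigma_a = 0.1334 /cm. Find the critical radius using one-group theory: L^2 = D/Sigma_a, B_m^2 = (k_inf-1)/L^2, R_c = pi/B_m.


L^2 = D / Sigma_a = 1.662 / 0.1334 = 12.45877 cm^2
B_m^2 = (k_inf - 1) / L^2 = (1.698 - 1) / 12.45877 = 0.05602479 /cm^2
For a bare sphere: B_g = pi/R, so R_c = pi / sqrt(B_m^2)
R_c = pi / sqrt(0.05602479) = 13.273 cm

13.273


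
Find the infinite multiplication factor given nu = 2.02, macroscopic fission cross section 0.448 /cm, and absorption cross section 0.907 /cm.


k_inf = nu * Sigma_f / Sigma_a
k_inf = 2.02 * 0.448 / 0.907
k_inf = 0.99775

0.99775


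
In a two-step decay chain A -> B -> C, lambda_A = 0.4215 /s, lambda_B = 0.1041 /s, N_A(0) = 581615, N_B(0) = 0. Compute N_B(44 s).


N_B(t) = lambda_A * N_A0 / (lambda_B - lambda_A) * [exp(-lambda_A*t) - exp(-lambda_B*t)]
exp(-0.4215*44) = 8.822152e-09; exp(-0.1041*44) = 0.01025080
N_B = 0.4215 * 581615 / (0.1041 - 0.4215) * (8.822152e-09 - 0.01025080)
N_B = 7917.4

7917.4


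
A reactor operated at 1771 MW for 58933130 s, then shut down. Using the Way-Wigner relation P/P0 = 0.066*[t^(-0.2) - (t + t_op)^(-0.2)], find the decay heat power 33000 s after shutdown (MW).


P/P0 = 0.066 * [t^(-0.2) - (t + t_op)^(-0.2)]
P/P0 = 0.066 * [33000^(-0.2) - (33000 + 58933130)^(-0.2)]
P/P0 = 0.066 * [0.1248237 - 0.02791769] = 0.006395797
P = 1771 * 0.006395797 = 11.327 MW

11.327


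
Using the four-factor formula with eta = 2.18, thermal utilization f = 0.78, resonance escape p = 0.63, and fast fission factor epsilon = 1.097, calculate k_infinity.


k_inf = eta * f * p * epsilon
k_inf = 2.18 * 0.78 * 0.63 * 1.097
k_inf = 1.1752

1.1752


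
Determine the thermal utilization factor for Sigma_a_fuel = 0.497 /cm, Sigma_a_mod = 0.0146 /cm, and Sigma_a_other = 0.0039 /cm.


f = Sigma_a_fuel / (Sigma_a_fuel + Sigma_a_mod + Sigma_a_other)
f = 0.497 / (0.497 + 0.0146 + 0.0039)
f = 0.96411

0.96411


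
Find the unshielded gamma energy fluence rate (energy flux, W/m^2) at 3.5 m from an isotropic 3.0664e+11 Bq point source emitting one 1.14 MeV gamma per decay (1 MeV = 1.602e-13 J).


psi = A * E * 1.602e-13 / (4*pi*r^2)
psi = 3.0664e+11 * 1.14 * 1.602e-13 / (4*pi*3.5^2)
psi = 3.6379e-04 W/m^2

3.6379e-04


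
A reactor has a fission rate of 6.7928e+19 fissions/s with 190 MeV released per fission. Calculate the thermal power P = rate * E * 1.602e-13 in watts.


P = fission_rate * E_MeV * 1.602e-13
P = 6.7928e+19 * 190 * 1.602e-13
P = 2.0676e+09 W

2.0676e+09


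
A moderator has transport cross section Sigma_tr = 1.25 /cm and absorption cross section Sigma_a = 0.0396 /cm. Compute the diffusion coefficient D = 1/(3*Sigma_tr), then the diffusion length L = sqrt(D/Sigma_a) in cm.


D = 1 / (3 * Sigma_tr) = 1 / (3 * 1.25) = 0.2666667 cm
L = sqrt(D / Sigma_a)
L = sqrt(0.2666667 / 0.0396)
L = 2.5950 cm

2.5950


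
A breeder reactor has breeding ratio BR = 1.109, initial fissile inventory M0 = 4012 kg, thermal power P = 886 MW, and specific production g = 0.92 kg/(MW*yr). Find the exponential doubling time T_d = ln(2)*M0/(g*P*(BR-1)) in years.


Breeding gain G = BR - 1 = 1.109 - 1 = 0.109
Fissile production rate = g * P * G = 0.92 * 886 * 0.109 = 88.84808 kg/yr
T_d = ln(2) * M0 / (g * P * G)
T_d = ln(2) * 4012 / 88.84808 = 31.300 yr

31.300


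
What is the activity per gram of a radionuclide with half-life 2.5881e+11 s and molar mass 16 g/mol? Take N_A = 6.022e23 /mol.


lambda = ln(2) / t_half = ln(2) / 2.5881e+11 = 2.678209e-12 /s
SA = lambda * N_A / M
SA = 2.678209e-12 * 6.022e23 / 16
SA = 1.0080e+11 Bq/g

1.0080e+11


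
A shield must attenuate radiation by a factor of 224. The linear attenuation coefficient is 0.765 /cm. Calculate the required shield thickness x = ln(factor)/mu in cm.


x = ln(factor) / mu
x = ln(224) / 0.765
x = 7.0740 cm

7.0740


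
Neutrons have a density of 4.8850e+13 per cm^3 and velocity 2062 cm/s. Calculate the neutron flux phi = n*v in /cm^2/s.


phi = n * v
phi = 4.8850e+13 * 2062
phi = 1.0073e+17 /cm^2/s

1.0073e+17


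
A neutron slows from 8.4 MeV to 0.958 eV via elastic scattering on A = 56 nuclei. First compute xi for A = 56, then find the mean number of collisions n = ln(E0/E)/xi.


xi = 1 + (A-1)^2/(2A)*ln((A-1)/(A+1)) = 0.03529286 (for A = 56)
n = ln(E0/E) / xi
n = ln(8.4e6 / 0.958) / 0.03529286
n = ln(8.768267e+06) / 0.03529286 = 452.97

452.97


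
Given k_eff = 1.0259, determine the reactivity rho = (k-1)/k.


rho = (k_eff - 1) / k_eff
rho = (1.0259 - 1) / 1.0259
rho = 0.025246

0.025246


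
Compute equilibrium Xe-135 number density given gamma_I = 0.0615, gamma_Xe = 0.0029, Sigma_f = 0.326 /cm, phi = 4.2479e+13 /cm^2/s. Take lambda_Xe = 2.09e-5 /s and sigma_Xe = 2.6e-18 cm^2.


Xe_eq = (gamma_I + gamma_Xe) * Sigma_f * phi / (lambda_Xe + sigma_Xe * phi)
Numerator = (0.0615 + 0.0029) * 0.326 * 4.2479e+13 = 8.918211e+11
Denominator = 2.09e-5 + 2.6e-18 * 4.2479e+13 = 1.313454e-04
Xe_eq = 8.918211e+11 / 1.313454e-04 = 6.7899e+15 /cm^3

6.7899e+15


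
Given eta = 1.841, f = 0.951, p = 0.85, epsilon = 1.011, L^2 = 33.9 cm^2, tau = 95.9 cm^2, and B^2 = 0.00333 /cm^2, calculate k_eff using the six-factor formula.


k_inf = eta*f*p*eps = 1.841*0.951*0.85*1.011 = 1.504542
P_TNL = 1/(1 + L^2*B^2) = 1/(1 + 33.9*0.00333) = 0.8985638
P_FNL = exp(-B^2*tau) = exp(-0.00333*95.9) = 0.7266234
k_eff = k_inf * P_TNL * P_FNL = 1.504542 * 0.8985638 * 0.7266234
k_eff = 0.98234

0.98234


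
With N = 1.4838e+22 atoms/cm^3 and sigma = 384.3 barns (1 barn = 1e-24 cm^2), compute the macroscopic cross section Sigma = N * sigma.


Sigma = N * sigma_barns * 1e-24
Sigma = 1.4838e+22 * 384.3 * 1e-24
Sigma = 5.7022 /cm

5.7022


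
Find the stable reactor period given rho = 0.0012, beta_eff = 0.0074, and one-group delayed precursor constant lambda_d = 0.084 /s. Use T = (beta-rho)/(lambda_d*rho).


T = (beta - rho) / (lambda_d * rho)
T = (0.0074 - 0.0012) / (0.084 * 0.0012)
T = 61.508 s

61.508


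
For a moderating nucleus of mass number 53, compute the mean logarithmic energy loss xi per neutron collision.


xi = 1 + (A-1)^2/(2A) * ln((A-1)/(A+1))
xi = 1 + (53-1)^2/(2*53) * ln((53-1)/(53 +1))
xi = 0.037266

0.037266


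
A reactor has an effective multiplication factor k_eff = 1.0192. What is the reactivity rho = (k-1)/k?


rho = (k_eff - 1) / k_eff
rho = (1.0192 - 1) / 1.0192
rho = 0.018838

0.018838


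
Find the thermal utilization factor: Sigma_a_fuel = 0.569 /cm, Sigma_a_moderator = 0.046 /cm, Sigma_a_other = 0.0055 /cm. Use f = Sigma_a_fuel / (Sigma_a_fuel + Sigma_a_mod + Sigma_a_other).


f = Sigma_a_fuel / (Sigma_a_fuel + Sigma_a_mod + Sigma_a_other)
f = 0.569 / (0.569 + 0.046 + 0.0055)
f = 0.91700

0.91700


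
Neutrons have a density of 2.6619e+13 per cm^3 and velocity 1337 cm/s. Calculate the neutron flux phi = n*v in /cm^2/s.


phi = n * v
phi = 2.6619e+13 * 1337
phi = 3.5590e+16 /cm^2/s

3.5590e+16


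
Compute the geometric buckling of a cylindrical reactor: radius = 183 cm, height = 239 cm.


B^2 = (2.405/R)^2 + (pi/H)^2
B^2 = (2.405/183)^2 + (pi/239)^2
B^2 = 3.4550e-04 /cm^2

3.4550e-04


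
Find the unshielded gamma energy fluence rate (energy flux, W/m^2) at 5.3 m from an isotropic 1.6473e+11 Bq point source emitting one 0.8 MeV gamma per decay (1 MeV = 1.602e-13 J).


psi = A * E * 1.602e-13 / (4*pi*r^2)
psi = 1.6473e+11 * 0.8 * 1.602e-13 / (4*pi*5.3^2)
psi = 5.9809e-05 W/m^2

5.9809e-05


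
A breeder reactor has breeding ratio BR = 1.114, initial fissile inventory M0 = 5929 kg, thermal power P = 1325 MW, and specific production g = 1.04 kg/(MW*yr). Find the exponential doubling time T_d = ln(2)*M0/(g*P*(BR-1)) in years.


Breeding gain G = BR - 1 = 1.114 - 1 = 0.114
Fissile production rate = g * P * G = 1.04 * 1325 * 0.114 = 157.092 kg/yr
T_d = ln(2) * M0 / (g * P * G)
T_d = ln(2) * 5929 / 157.092 = 26.161 yr

26.161


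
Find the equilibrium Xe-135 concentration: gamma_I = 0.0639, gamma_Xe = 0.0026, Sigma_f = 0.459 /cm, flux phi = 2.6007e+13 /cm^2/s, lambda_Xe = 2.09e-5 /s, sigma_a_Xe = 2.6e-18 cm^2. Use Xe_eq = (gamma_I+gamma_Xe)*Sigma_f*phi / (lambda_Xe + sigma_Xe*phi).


Xe_eq = (gamma_I + gamma_Xe) * Sigma_f * phi / (lambda_Xe + sigma_Xe * phi)
Numerator = (0.0639 + 0.0026) * 0.459 * 2.6007e+13 = 7.938247e+11
Denominator = 2.09e-5 + 2.6e-18 * 2.6007e+13 = 8.851820e-05
Xe_eq = 7.938247e+11 / 8.851820e-05 = 8.9679e+15 /cm^3

8.9679e+15


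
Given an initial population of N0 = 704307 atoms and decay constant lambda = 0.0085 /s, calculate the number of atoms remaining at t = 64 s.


N = N0 * exp(-lambda * t)
N = 704307 * exp(-0.0085 * 64)
N = 408795

408795


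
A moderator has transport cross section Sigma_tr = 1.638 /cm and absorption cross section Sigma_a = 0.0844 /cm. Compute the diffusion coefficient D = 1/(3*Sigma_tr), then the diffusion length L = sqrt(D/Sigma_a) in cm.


D = 1 / (3 * Sigma_tr) = 1 / (3 * 1.638) = 0.2035002 cm
L = sqrt(D / Sigma_a)
L = sqrt(0.2035002 / 0.0844)
L = 1.5528 cm

1.5528


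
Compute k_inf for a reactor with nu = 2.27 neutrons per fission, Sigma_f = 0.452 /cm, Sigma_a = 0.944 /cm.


k_inf = nu * Sigma_f / Sigma_a
k_inf = 2.27 * 0.452 / 0.944
k_inf = 1.0869

1.0869


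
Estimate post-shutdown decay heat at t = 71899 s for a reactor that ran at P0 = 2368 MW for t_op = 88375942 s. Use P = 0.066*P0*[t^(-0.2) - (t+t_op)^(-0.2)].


P/P0 = 0.066 * [t^(-0.2) - (t + t_op)^(-0.2)]
P/P0 = 0.066 * [71899^(-0.2) - (71899 + 88375942)^(-0.2)]
P/P0 = 0.066 * [0.1068207 - 0.02574320] = 0.005351115
P = 2368 * 0.005351115 = 12.671 MW

12.671


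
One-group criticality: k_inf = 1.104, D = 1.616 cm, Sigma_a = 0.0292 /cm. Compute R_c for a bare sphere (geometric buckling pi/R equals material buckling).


L^2 = D / Sigma_a = 1.616 / 0.0292 = 55.34247 cm^2
B_m^2 = (k_inf - 1) / L^2 = (1.104 - 1) / 55.34247 = 0.001879208 /cm^2
For a bare sphere: B_g = pi/R, so R_c = pi / sqrt(B_m^2)
R_c = pi / sqrt(0.001879208) = 72.471 cm

72.471


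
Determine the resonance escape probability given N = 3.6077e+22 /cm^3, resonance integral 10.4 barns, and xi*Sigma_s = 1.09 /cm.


p = exp(-N * I * 1e-24 / (xi*Sigma_s))
p = exp(-3.6077e+22 * 10.4 * 1e-24 / 1.09)
p = 0.70877

0.70877


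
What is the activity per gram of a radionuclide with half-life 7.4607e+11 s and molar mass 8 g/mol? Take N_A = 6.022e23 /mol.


lambda = ln(2) / t_half = ln(2) / 7.4607e+11 = 9.290645e-13 /s
SA = lambda * N_A / M
SA = 9.290645e-13 * 6.022e23 / 8
SA = 6.9935e+10 Bq/g

6.9935e+10


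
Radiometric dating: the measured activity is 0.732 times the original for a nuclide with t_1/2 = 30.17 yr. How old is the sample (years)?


lambda = ln(2) / t_half = ln(2) / 30.17 = 0.02297472 /yr
t = -ln(A/A0) / lambda
t = -ln(0.732) / 0.02297472
t = 13.579 yr

13.579


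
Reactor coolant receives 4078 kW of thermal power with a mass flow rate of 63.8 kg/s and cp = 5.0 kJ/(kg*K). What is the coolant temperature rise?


dT = Q / (m_dot * cp)
dT = 4078 / (63.8 * 5.0)
dT = 12.784 C

12.784


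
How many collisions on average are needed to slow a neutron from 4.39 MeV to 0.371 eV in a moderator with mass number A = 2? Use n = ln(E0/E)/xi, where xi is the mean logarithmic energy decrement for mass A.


xi = 1 + (A-1)^2/(2A)*ln((A-1)/(A+1)) = 0.7253469 (for A = 2)
n = ln(E0/E) / xi
n = ln(4.39e6 / 0.371) / 0.7253469
n = ln(1.183288e+07) / 0.7253469 = 22.453

22.453


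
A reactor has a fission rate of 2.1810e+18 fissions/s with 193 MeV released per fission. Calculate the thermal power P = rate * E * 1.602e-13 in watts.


P = fission_rate * E_MeV * 1.602e-13
P = 2.1810e+18 * 193 * 1.602e-13
P = 6.7433e+07 W

6.7433e+07


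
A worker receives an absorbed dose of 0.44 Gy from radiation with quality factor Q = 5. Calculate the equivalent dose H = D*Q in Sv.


H = D * Q
H = 0.44 * 5
H = 2.2000 Sv

2.2000


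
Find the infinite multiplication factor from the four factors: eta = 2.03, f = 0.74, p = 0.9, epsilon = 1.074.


k_inf = eta * f * p * epsilon
k_inf = 2.03 * 0.74 * 0.9 * 1.074
k_inf = 1.4520

1.4520


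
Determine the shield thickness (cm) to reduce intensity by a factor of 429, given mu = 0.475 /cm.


x = ln(factor) / mu
x = ln(429) / 0.475
x = 12.761 cm

12.761


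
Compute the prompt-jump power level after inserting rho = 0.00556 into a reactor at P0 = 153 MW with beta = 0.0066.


P1/P0 = beta / (beta - rho)
P1/P0 = 0.0066 / (0.0066 - 0.00556) = 6.346154
P1 = 153 * 6.346154 = 970.96 MW

970.96


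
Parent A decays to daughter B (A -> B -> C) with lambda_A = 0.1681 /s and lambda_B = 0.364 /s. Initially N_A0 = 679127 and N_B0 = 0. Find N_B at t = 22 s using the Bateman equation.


N_B(t) = lambda_A * N_A0 / (lambda_B - lambda_A) * [exp(-lambda_A*t) - exp(-lambda_B*t)]
exp(-0.1681*22) = 0.02476807; exp(-0.364*22) = 3.327896e-04
N_B = 0.1681 * 679127 / (0.364 - 0.1681) * (0.02476807 - 3.327896e-04)
N_B = 14240

14240


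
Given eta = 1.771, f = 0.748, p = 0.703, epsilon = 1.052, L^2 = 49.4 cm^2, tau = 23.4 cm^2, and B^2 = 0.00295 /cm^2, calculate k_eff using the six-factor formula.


k_inf = eta*f*p*eps = 1.771*0.748*0.703*1.052 = 0.9796957
P_TNL = 1/(1 + L^2*B^2) = 1/(1 + 49.4*0.00295) = 0.8728060
P_FNL = exp(-B^2*tau) = exp(-0.00295*23.4) = 0.9332987
k_eff = k_inf * P_TNL * P_FNL = 0.9796957 * 0.8728060 * 0.9332987
k_eff = 0.79805

0.79805


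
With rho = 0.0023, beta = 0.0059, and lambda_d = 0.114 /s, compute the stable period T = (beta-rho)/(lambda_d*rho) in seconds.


T = (beta - rho) / (lambda_d * rho)
T = (0.0059 - 0.0023) / (0.114 * 0.0023)
T = 13.730 s

13.730


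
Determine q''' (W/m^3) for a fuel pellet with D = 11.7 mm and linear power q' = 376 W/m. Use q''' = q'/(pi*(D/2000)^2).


r = D / 2 / 1000 = 11.7 / 2 / 1000 = 0.00585 m
q''' = q' / (pi * r^2)
q''' = 376 / (pi * 0.00585^2)
q''' = 3.4972e+06 W/m^3

3.4972e+06


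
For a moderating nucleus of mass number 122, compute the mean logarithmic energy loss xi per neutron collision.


xi = 1 + (A-1)^2/(2A) * ln((A-1)/(A+1))
xi = 1 + (122-1)^2/(2*122) * ln((122-1)/(122 +1))
xi = 0.016304

0.016304


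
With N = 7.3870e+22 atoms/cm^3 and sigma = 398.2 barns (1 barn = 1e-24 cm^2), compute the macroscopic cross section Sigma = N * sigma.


Sigma = N * sigma_barns * 1e-24
Sigma = 7.3870e+22 * 398.2 * 1e-24
Sigma = 29.415 /cm

29.415


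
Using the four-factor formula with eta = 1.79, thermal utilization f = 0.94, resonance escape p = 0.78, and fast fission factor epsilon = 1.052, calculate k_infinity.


k_inf = eta * f * p * epsilon
k_inf = 1.79 * 0.94 * 0.78 * 1.052
k_inf = 1.3807

1.3807


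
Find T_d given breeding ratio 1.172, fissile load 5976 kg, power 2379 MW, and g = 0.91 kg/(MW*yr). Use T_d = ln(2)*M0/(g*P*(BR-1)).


Breeding gain G = BR - 1 = 1.172 - 1 = 0.172
Fissile production rate = g * P * G = 0.91 * 2379 * 0.172 = 372.36108 kg/yr
T_d = ln(2) * M0 / (g * P * G)
T_d = ln(2) * 5976 / 372.36108 = 11.124 yr

11.124


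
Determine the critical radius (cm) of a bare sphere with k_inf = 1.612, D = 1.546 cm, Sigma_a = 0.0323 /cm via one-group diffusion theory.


L^2 = D / Sigma_a = 1.546 / 0.0323 = 47.86378 cm^2
B_m^2 = (k_inf - 1) / L^2 = (1.612 - 1) / 47.86378 = 0.01278629 /cm^2
For a bare sphere: B_g = pi/R, so R_c = pi / sqrt(B_m^2)
R_c = pi / sqrt(0.01278629) = 27.783 cm

27.783


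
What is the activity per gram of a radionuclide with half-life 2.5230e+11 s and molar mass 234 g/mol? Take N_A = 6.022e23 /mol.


lambda = ln(2) / t_half = ln(2) / 2.5230e+11 = 2.747313e-12 /s
SA = lambda * N_A / M
SA = 2.747313e-12 * 6.022e23 / 234
SA = 7.0702e+09 Bq/g

7.0702e+09


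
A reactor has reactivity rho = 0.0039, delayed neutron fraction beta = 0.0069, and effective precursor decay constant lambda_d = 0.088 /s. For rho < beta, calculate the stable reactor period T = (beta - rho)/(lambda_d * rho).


T = (beta - rho) / (lambda_d * rho)
T = (0.0069 - 0.0039) / (0.088 * 0.0039)
T = 8.7413 s

8.7413


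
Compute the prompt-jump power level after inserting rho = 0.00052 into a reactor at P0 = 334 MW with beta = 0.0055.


P1/P0 = beta / (beta - rho)
P1/P0 = 0.0055 / (0.0055 - 0.00052) = 1.104418
P1 = 334 * 1.104418 = 368.88 MW

368.88


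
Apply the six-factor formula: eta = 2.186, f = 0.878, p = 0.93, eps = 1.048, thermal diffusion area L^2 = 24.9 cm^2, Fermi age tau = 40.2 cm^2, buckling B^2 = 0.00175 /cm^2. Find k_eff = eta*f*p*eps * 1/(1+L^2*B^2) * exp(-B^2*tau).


k_inf = eta*f*p*eps = 2.186*0.878*0.93*1.048 = 1.870634
P_TNL = 1/(1 + L^2*B^2) = 1/(1 + 24.9*0.00175) = 0.9582445
P_FNL = exp(-B^2*tau) = exp(-0.00175*40.2) = 0.9320675
k_eff = k_inf * P_TNL * P_FNL = 1.870634 * 0.9582445 * 0.9320675
k_eff = 1.6708

1.6708


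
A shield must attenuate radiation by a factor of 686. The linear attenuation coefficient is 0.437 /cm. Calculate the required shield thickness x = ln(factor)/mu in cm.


x = ln(factor) / mu
x = ln(686) / 0.437
x = 14.945 cm

14.945


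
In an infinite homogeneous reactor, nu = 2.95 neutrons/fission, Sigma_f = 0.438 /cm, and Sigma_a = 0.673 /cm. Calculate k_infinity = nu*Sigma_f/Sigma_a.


k_inf = nu * Sigma_f / Sigma_a
k_inf = 2.95 * 0.438 / 0.673
k_inf = 1.9199

1.9199


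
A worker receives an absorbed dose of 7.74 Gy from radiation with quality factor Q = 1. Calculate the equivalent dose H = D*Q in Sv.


H = D * Q
H = 7.74 * 1
H = 7.7400 Sv

7.7400


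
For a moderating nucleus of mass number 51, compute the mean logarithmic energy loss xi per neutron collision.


xi = 1 + (A-1)^2/(2A) * ln((A-1)/(A+1))
xi = 1 + (51-1)^2/(2*51) * ln((51-1)/(51 +1))
xi = 0.038708

0.038708


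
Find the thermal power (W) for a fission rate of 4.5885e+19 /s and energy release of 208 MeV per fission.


P = fission_rate * E_MeV * 1.602e-13
P = 4.5885e+19 * 208 * 1.602e-13
P = 1.5290e+09 W

1.5290e+09


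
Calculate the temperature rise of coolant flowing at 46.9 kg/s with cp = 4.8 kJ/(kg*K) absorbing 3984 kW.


dT = Q / (m_dot * cp)
dT = 3984 / (46.9 * 4.8)
dT = 17.697 C

17.697


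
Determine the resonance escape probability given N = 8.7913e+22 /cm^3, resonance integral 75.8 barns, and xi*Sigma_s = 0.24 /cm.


p = exp(-N * I * 1e-24 / (xi*Sigma_s))
p = exp(-8.7913e+22 * 75.8 * 1e-24 / 0.24)
p = 8.7386e-13

8.7386e-13


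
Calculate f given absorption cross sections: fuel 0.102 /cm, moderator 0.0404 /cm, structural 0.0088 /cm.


f = Sigma_a_fuel / (Sigma_a_fuel + Sigma_a_mod + Sigma_a_other)
f = 0.102 / (0.102 + 0.0404 + 0.0088)
f = 0.67460

0.67460


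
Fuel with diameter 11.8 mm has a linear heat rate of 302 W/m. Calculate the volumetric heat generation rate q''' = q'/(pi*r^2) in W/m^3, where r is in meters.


r = D / 2 / 1000 = 11.8 / 2 / 1000 = 0.0059 m
q''' = q' / (pi * r^2)
q''' = 302 / (pi * 0.0059^2)
q''' = 2.7616e+06 W/m^3

2.7616e+06


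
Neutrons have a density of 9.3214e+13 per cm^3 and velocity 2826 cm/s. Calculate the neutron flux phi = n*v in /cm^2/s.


phi = n * v
phi = 9.3214e+13 * 2826
phi = 2.6342e+17 /cm^2/s

2.6342e+17


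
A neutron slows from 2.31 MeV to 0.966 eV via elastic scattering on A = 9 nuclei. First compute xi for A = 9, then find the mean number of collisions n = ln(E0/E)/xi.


xi = 1 + (A-1)^2/(2A)*ln((A-1)/(A+1)) = 0.2066007 (for A = 9)
n = ln(E0/E) / xi
n = ln(2.31e6 / 0.966) / 0.2066007
n = ln(2.391304e+06) / 0.2066007 = 71.091

71.091


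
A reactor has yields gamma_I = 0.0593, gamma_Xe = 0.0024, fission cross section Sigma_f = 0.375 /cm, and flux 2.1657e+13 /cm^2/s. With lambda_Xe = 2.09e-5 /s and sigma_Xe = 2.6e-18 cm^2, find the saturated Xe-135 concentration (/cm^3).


Xe_eq = (gamma_I + gamma_Xe) * Sigma_f * phi / (lambda_Xe + sigma_Xe * phi)
Numerator = (0.0593 + 0.0024) * 0.375 * 2.1657e+13 = 5.010888e+11
Denominator = 2.09e-5 + 2.6e-18 * 2.1657e+13 = 7.720820e-05
Xe_eq = 5.010888e+11 / 7.720820e-05 = 6.4901e+15 /cm^3

6.4901e+15


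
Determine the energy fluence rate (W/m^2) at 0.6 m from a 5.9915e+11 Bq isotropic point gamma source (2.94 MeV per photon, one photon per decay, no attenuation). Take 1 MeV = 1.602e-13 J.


psi = A * E * 1.602e-13 / (4*pi*r^2)
psi = 5.9915e+11 * 2.94 * 1.602e-13 / (4*pi*0.6^2)
psi = 0.062378 W/m^2

0.062378


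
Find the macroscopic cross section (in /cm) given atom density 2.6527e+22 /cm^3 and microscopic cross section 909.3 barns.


Sigma = N * sigma_barns * 1e-24
Sigma = 2.6527e+22 * 909.3 * 1e-24
Sigma = 24.121 /cm

24.121


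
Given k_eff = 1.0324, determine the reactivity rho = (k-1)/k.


rho = (k_eff - 1) / k_eff
rho = (1.0324 - 1) / 1.0324
rho = 0.031383

0.031383


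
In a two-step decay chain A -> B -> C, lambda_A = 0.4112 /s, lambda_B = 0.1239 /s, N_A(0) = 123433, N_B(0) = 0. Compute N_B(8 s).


N_B(t) = lambda_A * N_A0 / (lambda_B - lambda_A) * [exp(-lambda_A*t) - exp(-lambda_B*t)]
exp(-0.4112*8) = 0.03726875; exp(-0.1239*8) = 0.3711311
N_B = 0.4112 * 123433 / (0.1239 - 0.4112) * (0.03726875 - 0.3711311)
N_B = 58982

58982


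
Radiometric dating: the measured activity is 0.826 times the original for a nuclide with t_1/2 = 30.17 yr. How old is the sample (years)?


lambda = ln(2) / t_half = ln(2) / 30.17 = 0.02297472 /yr
t = -ln(A/A0) / lambda
t = -ln(0.826) / 0.02297472
t = 8.3205 yr

8.3205


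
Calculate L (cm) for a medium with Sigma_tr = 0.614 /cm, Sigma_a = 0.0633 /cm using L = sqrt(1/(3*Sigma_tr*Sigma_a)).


D = 1 / (3 * Sigma_tr) = 1 / (3 * 0.614) = 0.5428882 cm
L = sqrt(D / Sigma_a)
L = sqrt(0.5428882 / 0.0633)
L = 2.9286 cm

2.9286


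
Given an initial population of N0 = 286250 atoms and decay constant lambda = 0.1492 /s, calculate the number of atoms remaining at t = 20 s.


N = N0 * exp(-lambda * t)
N = 286250 * exp(-0.1492 * 20)
N = 14481

14481


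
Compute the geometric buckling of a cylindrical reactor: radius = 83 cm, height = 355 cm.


B^2 = (2.405/R)^2 + (pi/H)^2
B^2 = (2.405/83)^2 + (pi/355)^2
B^2 = 9.1792e-04 /cm^2

9.1792e-04


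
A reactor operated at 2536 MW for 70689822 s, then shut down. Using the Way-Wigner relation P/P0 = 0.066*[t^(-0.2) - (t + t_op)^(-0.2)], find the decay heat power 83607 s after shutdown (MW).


P/P0 = 0.066 * [t^(-0.2) - (t + t_op)^(-0.2)]
P/P0 = 0.066 * [83607^(-0.2) - (83607 + 70689822)^(-0.2)]
P/P0 = 0.066 * [0.1036457 - 0.02691696] = 0.005064097
P = 2536 * 0.005064097 = 12.843 MW

12.843


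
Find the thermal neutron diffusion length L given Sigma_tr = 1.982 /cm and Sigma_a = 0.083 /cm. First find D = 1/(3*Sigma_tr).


D = 1 / (3 * Sigma_tr) = 1 / (3 * 1.982) = 0.1681803 cm
L = sqrt(D / Sigma_a)
L = sqrt(0.1681803 / 0.083)
L = 1.4235 cm

1.4235


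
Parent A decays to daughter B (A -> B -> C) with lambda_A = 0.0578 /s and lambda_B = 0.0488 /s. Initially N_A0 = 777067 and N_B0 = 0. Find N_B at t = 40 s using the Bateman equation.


N_B(t) = lambda_A * N_A0 / (lambda_B - lambda_A) * [exp(-lambda_A*t) - exp(-lambda_B*t)]
exp(-0.0578*40) = 0.09906293; exp(-0.0488*40) = 0.1419898
N_B = 0.0578 * 777067 / (0.0488 - 0.0578) * (0.09906293 - 0.1419898)
N_B = 214226

214226


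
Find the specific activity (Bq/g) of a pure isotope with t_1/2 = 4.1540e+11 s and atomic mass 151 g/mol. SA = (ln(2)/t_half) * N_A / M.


lambda = ln(2) / t_half = ln(2) / 4.1540e+11 = 1.668626e-12 /s
SA = lambda * N_A / M
SA = 1.668626e-12 * 6.022e23 / 151
SA = 6.6546e+09 Bq/g

6.6546e+09


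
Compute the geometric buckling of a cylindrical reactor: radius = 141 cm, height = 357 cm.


B^2 = (2.405/R)^2 + (pi/H)^2
B^2 = (2.405/141)^2 + (pi/357)^2
B^2 = 3.6837e-04 /cm^2

3.6837e-04


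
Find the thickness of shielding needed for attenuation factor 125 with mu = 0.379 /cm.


x = ln(factor) / mu
x = ln(125) / 0.379
x = 12.740 cm

12.740


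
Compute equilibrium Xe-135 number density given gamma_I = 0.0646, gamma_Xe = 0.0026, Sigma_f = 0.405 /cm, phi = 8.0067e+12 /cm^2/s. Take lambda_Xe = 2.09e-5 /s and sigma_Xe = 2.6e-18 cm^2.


Xe_eq = (gamma_I + gamma_Xe) * Sigma_f * phi / (lambda_Xe + sigma_Xe * phi)
Numerator = (0.0646 + 0.0026) * 0.405 * 8.0067e+12 = 2.179103e+11
Denominator = 2.09e-5 + 2.6e-18 * 8.0067e+12 = 4.171742e-05
Xe_eq = 2.179103e+11 / 4.171742e-05 = 5.2235e+15 /cm^3

5.2235e+15


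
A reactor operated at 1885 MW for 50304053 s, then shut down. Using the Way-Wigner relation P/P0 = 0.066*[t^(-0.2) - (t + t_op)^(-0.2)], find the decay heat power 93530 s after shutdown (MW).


P/P0 = 0.066 * [t^(-0.2) - (t + t_op)^(-0.2)]
P/P0 = 0.066 * [93530^(-0.2) - (93530 + 50304053)^(-0.2)]
P/P0 = 0.066 * [0.1013467 - 0.02880833] = 0.004787532
P = 1885 * 0.004787532 = 9.0245 MW

9.0245


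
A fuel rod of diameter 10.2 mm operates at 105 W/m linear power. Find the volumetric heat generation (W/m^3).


r = D / 2 / 1000 = 10.2 / 2 / 1000 = 0.0051 m
q''' = q' / (pi * r^2)
q''' = 105 / (pi * 0.0051^2)
q''' = 1.2850e+06 W/m^3

1.2850e+06


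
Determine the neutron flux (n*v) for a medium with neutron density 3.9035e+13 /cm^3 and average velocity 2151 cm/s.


phi = n * v
phi = 3.9035e+13 * 2151
phi = 8.3964e+16 /cm^2/s

8.3964e+16


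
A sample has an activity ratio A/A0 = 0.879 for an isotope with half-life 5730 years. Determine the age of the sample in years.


lambda = ln(2) / t_half = ln(2) / 5730 = 1.209681e-04 /yr
t = -ln(A/A0) / lambda
t = -ln(0.879) / 1.209681e-04
t = 1066.2 yr

1066.2


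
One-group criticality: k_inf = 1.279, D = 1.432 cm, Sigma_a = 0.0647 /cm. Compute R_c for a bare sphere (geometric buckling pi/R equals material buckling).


L^2 = D / Sigma_a = 1.432 / 0.0647 = 22.13292 cm^2
B_m^2 = (k_inf - 1) / L^2 = (1.279 - 1) / 22.13292 = 0.01260566 /cm^2
For a bare sphere: B_g = pi/R, so R_c = pi / sqrt(B_m^2)
R_c = pi / sqrt(0.01260566) = 27.981 cm

27.981


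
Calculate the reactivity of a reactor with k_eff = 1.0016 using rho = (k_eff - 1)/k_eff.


rho = (k_eff - 1) / k_eff
rho = (1.0016 - 1) / 1.0016
rho = 0.0015974

0.0015974


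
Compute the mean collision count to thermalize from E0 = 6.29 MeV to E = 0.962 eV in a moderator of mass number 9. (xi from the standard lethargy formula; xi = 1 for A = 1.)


xi = 1 + (A-1)^2/(2A)*ln((A-1)/(A+1)) = 0.2066007 (for A = 9)
n = ln(E0/E) / xi
n = ln(6.29e6 / 0.962) / 0.2066007
n = ln(6.538462e+06) / 0.2066007 = 75.959

75.959


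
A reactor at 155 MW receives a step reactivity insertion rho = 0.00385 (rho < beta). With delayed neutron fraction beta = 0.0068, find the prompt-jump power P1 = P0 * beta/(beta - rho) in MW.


P1/P0 = beta / (beta - rho)
P1/P0 = 0.0068 / (0.0068 - 0.00385) = 2.305085
P1 = 155 * 2.305085 = 357.29 MW

357.29


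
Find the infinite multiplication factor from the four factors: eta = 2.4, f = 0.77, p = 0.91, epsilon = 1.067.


k_inf = eta * f * p * epsilon
k_inf = 2.4 * 0.77 * 0.91 * 1.067
k_inf = 1.7944

1.7944


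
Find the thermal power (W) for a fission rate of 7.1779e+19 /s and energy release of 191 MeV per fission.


P = fission_rate * E_MeV * 1.602e-13
P = 7.1779e+19 * 191 * 1.602e-13
P = 2.1963e+09 W

2.1963e+09


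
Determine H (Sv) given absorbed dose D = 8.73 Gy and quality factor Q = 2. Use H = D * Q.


H = D * Q
H = 8.73 * 2
H = 17.460 Sv

17.460


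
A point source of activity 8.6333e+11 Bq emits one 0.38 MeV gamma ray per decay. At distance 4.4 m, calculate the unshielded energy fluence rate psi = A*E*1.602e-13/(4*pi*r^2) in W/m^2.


psi = A * E * 1.602e-13 / (4*pi*r^2)
psi = 8.6333e+11 * 0.38 * 1.602e-13 / (4*pi*4.4^2)
psi = 2.1603e-04 W/m^2

2.1603e-04


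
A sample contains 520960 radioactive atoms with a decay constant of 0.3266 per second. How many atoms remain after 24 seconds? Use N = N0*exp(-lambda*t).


N = N0 * exp(-lambda * t)
N = 520960 * exp(-0.3266 * 24)
N = 205.41

205.41


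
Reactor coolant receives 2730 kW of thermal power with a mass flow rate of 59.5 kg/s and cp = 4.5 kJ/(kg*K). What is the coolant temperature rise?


dT = Q / (m_dot * cp)
dT = 2730 / (59.5 * 4.5)
dT = 10.196 C

10.196


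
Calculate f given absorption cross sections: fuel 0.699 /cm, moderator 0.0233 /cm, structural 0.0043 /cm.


f = Sigma_a_fuel / (Sigma_a_fuel + Sigma_a_mod + Sigma_a_other)
f = 0.699 / (0.699 + 0.0233 + 0.0043)
f = 0.96201

0.96201


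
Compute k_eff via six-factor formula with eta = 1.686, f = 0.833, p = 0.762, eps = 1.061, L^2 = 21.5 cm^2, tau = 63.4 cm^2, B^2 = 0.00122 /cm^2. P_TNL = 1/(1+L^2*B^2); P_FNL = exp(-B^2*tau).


k_inf = eta*f*p*eps = 1.686*0.833*0.762*1.061 = 1.135463
P_TNL = 1/(1 + L^2*B^2) = 1/(1 + 21.5*0.00122) = 0.9744404
P_FNL = exp(-B^2*tau) = exp(-0.00122*63.4) = 0.9255677
k_eff = k_inf * P_TNL * P_FNL = 1.135463 * 0.9744404 * 0.9255677
k_eff = 1.0241

1.0241


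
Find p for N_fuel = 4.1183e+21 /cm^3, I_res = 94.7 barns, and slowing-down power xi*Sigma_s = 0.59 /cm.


p = exp(-N * I * 1e-24 / (xi*Sigma_s))
p = exp(-4.1183e+21 * 94.7 * 1e-24 / 0.59)
p = 0.51632

0.51632


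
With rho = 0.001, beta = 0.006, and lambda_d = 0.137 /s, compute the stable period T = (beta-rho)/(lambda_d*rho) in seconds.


T = (beta - rho) / (lambda_d * rho)
T = (0.006 - 0.001) / (0.137 * 0.001)
T = 36.496 s

36.496


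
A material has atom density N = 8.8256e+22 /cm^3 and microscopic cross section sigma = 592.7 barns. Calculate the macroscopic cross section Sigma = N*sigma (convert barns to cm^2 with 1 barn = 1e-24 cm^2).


Sigma = N * sigma_barns * 1e-24
Sigma = 8.8256e+22 * 592.7 * 1e-24
Sigma = 52.309 /cm

52.309


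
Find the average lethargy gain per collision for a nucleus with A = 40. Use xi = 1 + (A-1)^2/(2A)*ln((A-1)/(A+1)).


xi = 1 + (A-1)^2/(2A) * ln((A-1)/(A+1))
xi = 1 + (40-1)^2/(2*40) * ln((40-1)/(40 +1))
xi = 0.049177

0.049177


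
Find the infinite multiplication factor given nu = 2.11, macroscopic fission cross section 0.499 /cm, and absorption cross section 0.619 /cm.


k_inf = nu * Sigma_f / Sigma_a
k_inf = 2.11 * 0.499 / 0.619
k_inf = 1.7010

1.7010


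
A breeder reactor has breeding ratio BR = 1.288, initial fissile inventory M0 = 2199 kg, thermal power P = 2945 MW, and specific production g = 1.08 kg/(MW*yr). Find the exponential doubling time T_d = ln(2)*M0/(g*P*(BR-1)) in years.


Breeding gain G = BR - 1 = 1.288 - 1 = 0.288
Fissile production rate = g * P * G = 1.08 * 2945 * 0.288 = 916.0128 kg/yr
T_d = ln(2) * M0 / (g * P * G)
T_d = ln(2) * 2199 / 916.0128 = 1.6640 yr

1.6640


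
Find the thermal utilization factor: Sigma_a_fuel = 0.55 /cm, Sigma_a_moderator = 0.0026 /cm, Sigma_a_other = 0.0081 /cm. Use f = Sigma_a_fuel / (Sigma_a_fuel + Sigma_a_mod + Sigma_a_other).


f = Sigma_a_fuel / (Sigma_a_fuel + Sigma_a_mod + Sigma_a_other)
f = 0.55 / (0.55 + 0.0026 + 0.0081)
f = 0.98092

0.98092


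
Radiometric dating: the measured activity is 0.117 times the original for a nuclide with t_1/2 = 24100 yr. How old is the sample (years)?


lambda = ln(2) / t_half = ln(2) / 24100 = 2.876129e-05 /yr
t = -ln(A/A0) / lambda
t = -ln(0.117) / 2.876129e-05
t = 74600 yr

74600


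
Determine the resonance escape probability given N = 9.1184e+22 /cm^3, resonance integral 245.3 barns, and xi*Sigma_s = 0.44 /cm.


p = exp(-N * I * 1e-24 / (xi*Sigma_s))
p = exp(-9.1184e+22 * 245.3 * 1e-24 / 0.44)
p = 8.3677e-23

8.3677e-23


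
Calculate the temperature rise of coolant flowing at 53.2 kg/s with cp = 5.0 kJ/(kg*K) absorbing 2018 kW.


dT = Q / (m_dot * cp)
dT = 2018 / (53.2 * 5.0)
dT = 7.5865 C

7.5865


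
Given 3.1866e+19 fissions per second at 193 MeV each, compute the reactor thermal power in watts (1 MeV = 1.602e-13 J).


P = fission_rate * E_MeV * 1.602e-13
P = 3.1866e+19 * 193 * 1.602e-13
P = 9.8525e+08 W

9.8525e+08


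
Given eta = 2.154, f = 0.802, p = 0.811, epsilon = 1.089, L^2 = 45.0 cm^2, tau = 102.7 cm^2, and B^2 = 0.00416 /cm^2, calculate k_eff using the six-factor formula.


k_inf = eta*f*p*eps = 2.154*0.802*0.811*1.089 = 1.525699
P_TNL = 1/(1 + L^2*B^2) = 1/(1 + 45.0*0.00416) = 0.8423181
P_FNL = exp(-B^2*tau) = exp(-0.00416*102.7) = 0.6523122
k_eff = k_inf * P_TNL * P_FNL = 1.525699 * 0.8423181 * 0.6523122
k_eff = 0.83830

0.83830


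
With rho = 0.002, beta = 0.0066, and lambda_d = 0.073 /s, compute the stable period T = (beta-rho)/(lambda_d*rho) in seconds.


T = (beta - rho) / (lambda_d * rho)
T = (0.0066 - 0.002) / (0.073 * 0.002)
T = 31.507 s

31.507


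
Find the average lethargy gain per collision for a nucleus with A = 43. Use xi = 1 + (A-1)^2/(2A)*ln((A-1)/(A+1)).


xi = 1 + (A-1)^2/(2A) * ln((A-1)/(A+1))
xi = 1 + (43-1)^2/(2*43) * ln((43-1)/(43 +1))
xi = 0.045799

0.045799


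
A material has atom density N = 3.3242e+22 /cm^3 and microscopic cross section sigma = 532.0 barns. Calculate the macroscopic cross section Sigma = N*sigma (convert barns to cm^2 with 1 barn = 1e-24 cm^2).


Sigma = N * sigma_barns * 1e-24
Sigma = 3.3242e+22 * 532.0 * 1e-24
Sigma = 17.685 /cm

17.685


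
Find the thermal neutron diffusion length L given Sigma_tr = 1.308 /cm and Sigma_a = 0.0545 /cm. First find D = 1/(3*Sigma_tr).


D = 1 / (3 * Sigma_tr) = 1 / (3 * 1.308) = 0.2548420 cm
L = sqrt(D / Sigma_a)
L = sqrt(0.2548420 / 0.0545)
L = 2.1624 cm

2.1624


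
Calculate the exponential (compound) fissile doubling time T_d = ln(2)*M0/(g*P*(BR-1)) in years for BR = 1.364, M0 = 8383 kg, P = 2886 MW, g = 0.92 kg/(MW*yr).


Breeding gain G = BR - 1 = 1.364 - 1 = 0.364
Fissile production rate = g * P * G = 0.92 * 2886 * 0.364 = 966.46368 kg/yr
T_d = ln(2) * M0 / (g * P * G)
T_d = ln(2) * 8383 / 966.46368 = 6.0123 yr

6.0123


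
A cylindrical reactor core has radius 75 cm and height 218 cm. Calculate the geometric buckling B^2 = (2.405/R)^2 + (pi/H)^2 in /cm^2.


B^2 = (2.405/R)^2 + (pi/H)^2
B^2 = (2.405/75)^2 + (pi/218)^2
B^2 = 0.0012359 /cm^2

0.0012359


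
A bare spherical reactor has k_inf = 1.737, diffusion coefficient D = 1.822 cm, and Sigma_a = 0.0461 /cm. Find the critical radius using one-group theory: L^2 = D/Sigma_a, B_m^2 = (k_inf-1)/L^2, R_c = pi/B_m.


L^2 = D / Sigma_a = 1.822 / 0.0461 = 39.52278 cm^2
B_m^2 = (k_inf - 1) / L^2 = (1.737 - 1) / 39.52278 = 0.01864747 /cm^2
For a bare sphere: B_g = pi/R, so R_c = pi / sqrt(B_m^2)
R_c = pi / sqrt(0.01864747) = 23.006 cm

23.006


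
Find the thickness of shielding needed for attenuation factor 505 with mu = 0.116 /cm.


x = ln(factor) / mu
x = ln(505) / 0.116
x = 53.660 cm

53.660


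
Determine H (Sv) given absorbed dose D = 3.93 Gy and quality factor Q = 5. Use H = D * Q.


H = D * Q
H = 3.93 * 5
H = 19.650 Sv

19.650


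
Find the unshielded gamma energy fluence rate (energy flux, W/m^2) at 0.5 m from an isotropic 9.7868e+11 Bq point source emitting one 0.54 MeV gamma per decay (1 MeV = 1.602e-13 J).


psi = A * E * 1.602e-13 / (4*pi*r^2)
psi = 9.7868e+11 * 0.54 * 1.602e-13 / (4*pi*0.5^2)
psi = 0.026949 W/m^2

0.026949


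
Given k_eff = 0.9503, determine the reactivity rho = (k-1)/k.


rho = (k_eff - 1) / k_eff
rho = (0.9503 - 1) / 0.9503
rho = -0.052299

-0.052299


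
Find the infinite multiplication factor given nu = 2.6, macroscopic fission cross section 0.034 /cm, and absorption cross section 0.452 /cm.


k_inf = nu * Sigma_f / Sigma_a
k_inf = 2.6 * 0.034 / 0.452
k_inf = 0.19558

0.19558


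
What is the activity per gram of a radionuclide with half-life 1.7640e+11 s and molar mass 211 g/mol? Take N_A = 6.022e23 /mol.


lambda = ln(2) / t_half = ln(2) / 1.7640e+11 = 3.929406e-12 /s
SA = lambda * N_A / M
SA = 3.929406e-12 * 6.022e23 / 211
SA = 1.1215e+10 Bq/g

1.1215e+10


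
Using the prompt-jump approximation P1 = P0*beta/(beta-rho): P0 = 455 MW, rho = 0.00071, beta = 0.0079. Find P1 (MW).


P1/P0 = beta / (beta - rho)
P1/P0 = 0.0079 / (0.0079 - 0.00071) = 1.098748
P1 = 455 * 1.098748 = 499.93 MW

499.93


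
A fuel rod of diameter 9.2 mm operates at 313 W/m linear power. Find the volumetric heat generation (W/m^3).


r = D / 2 / 1000 = 9.2 / 2 / 1000 = 0.0046 m
q''' = q' / (pi * r^2)
q''' = 313 / (pi * 0.0046^2)
q''' = 4.7085e+06 W/m^3

4.7085e+06


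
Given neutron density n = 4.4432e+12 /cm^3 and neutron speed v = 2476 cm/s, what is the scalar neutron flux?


phi = n * v
phi = 4.4432e+12 * 2476
phi = 1.1001e+16 /cm^2/s

1.1001e+16


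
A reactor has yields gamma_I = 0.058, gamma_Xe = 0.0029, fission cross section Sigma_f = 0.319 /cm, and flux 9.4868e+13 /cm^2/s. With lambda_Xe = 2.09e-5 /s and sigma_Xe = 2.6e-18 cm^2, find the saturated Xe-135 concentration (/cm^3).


Xe_eq = (gamma_I + gamma_Xe) * Sigma_f * phi / (lambda_Xe + sigma_Xe * phi)
Numerator = (0.058 + 0.0029) * 0.319 * 9.4868e+13 = 1.843010e+12
Denominator = 2.09e-5 + 2.6e-18 * 9.4868e+13 = 2.675568e-04
Xe_eq = 1.843010e+12 / 2.675568e-04 = 6.8883e+15 /cm^3

6.8883e+15


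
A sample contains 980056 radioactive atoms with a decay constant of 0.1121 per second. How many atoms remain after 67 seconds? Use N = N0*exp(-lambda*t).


N = N0 * exp(-lambda * t)
N = 980056 * exp(-0.1121 * 67)
N = 536.28

536.28
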